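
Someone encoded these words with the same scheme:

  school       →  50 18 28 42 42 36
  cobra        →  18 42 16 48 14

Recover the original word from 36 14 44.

s(#19)→50 and c(#3)→18: differences scale by 2, so n = 2·pos + 12. The formula is n = 2×(alphabet index, a=1) + 12.
Reversing it on 36 14 44: 36→(36−12)÷2=12=l, 14→(14−12)÷2=1=a, 44→(44−12)÷2=16=p.

lap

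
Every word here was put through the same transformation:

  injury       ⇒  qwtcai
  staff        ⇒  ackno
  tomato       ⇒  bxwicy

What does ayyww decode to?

spoon

Shifts by position in injury: pos 0: i→q (+8), pos 1: n→w (+9), pos 2: j→t (+10), pos 3: u→c (+8), pos 4: r→a (+9), pos 5: y→i (+10) — repeating every 3. The shifts repeat in a cycle of length 3: positions 0,1,… shift by +8, +9, +10, then the pattern repeats.
Undoing it on ayyww: a−8=s, y−9=p, y−10=o, w−8=o, w−9=n.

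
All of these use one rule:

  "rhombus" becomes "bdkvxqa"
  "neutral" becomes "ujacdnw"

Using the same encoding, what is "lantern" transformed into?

wancwju

The output letters match the input read backwards, each shifted +9: rhombus reversed is submohr. The word is reversed, then every letter is shifted forward by 9.
On lantern: reverse → nretnal; then shift: n+9=w, r+9=a, e+9=n, t+9=c, n+9=w, a+9=j, l+9=u.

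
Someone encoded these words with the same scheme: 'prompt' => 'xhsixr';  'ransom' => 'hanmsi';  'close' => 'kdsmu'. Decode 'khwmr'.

crust

p(15)→x(23) and r(17)→h(7) fit y≡5x+0 (mod 26); the inverse of 5 mod 26 is 21. Each letter's alphabet position (a=0..z=25) is mapped through 5·x+0 mod 26 — an affine cipher.
Decoding khwmr: k(10)→21·(10−0)≡2=c; h(7)→21·(7−0)≡17=r; w(22)→21·(22−0)≡20=u; m(12)→21·(12−0)≡18=s; r(17)→21·(17−0)≡19=t (all mod 26).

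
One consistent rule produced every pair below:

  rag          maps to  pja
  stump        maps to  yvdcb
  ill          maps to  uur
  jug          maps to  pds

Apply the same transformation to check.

The output letters match the input read backwards, each shifted +9: rag reversed is gar. Two steps: reverse the string, then apply a Caesar shift of +9.
On check: reverse → kcehc; then shift: k+9=t, c+9=l, e+9=n, h+9=q, c+9=l.

tlnql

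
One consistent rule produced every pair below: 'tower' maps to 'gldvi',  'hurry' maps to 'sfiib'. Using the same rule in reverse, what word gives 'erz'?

via

Each letter is replaced by its mirror in the alphabet: a↔z, b↔y, c↔x, and so on (the Atbash cipher).
Reversing it on erz: e↔v, r↔i, z↔a.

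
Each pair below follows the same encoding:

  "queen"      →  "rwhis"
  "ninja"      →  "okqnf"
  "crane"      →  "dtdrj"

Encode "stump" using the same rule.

In queen: q→r is +1, u→w is +2, e→h is +3, e→i is +4 — the shift increases by 1 each position. The shift increases by 1 at each position, starting from +1: 1, 2, 3, ….
Applying it to stump: s+1=t, t+2=v, u+3=x, m+4=q, p+5=u.

tvxqu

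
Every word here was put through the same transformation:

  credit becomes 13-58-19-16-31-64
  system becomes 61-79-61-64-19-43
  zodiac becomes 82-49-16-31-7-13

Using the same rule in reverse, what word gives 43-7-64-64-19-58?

matter

c(#3)→13 and r(#18)→58: differences scale by 3, so n = 3·pos + 4. The formula is n = 3×(alphabet index, a=1) + 4.
Reversing it on 43-7-64-64-19-58: 43→(43−4)÷3=13=m, 7→(7−4)÷3=1=a, 64→(64−4)÷3=20=t, 64→(64−4)÷3=20=t, 19→(19−4)÷3=5=e, 58→(58−4)÷3=18=r.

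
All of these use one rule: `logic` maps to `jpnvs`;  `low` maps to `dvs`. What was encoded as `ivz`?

The output letters match the input read backwards, each shifted +7: logic reversed is cigol. The word is reversed, then every letter is shifted forward by 7.
Reversing it on ivz: shift back: i−7=b, v−7=o, z−7=s → bos; then reverse → sob.

sob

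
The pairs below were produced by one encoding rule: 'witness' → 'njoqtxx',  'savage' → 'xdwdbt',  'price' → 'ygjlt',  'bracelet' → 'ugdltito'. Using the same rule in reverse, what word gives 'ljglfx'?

circus

w(22)→n(13) and i(8)→j(9) fit y≡17x+3 (mod 26); the inverse of 17 mod 26 is 23. This is an affine cipher: with a=0,…,z=25, each position x becomes (17x+3) mod 26.
Decoding ljglfx: l(11)→23·(11−3)≡2=c; j(9)→23·(9−3)≡8=i; g(6)→23·(6−3)≡17=r; l(11)→23·(11−3)≡2=c; f(5)→23·(5−3)≡20=u; x(23)→23·(23−3)≡18=s (all mod 26).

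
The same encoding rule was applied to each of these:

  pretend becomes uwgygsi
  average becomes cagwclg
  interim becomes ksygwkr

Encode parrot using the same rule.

Two shifts are in play — +2 for a/e/i/o/u, +5 for every other letter.
Applying it to parrot: p(cons)+5=u, a(vowel)+2=c, r(cons)+5=w, r(cons)+5=w, o(vowel)+2=q, t(cons)+5=y.

ucwwqy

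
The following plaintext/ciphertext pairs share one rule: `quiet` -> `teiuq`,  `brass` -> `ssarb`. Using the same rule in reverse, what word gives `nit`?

tin

The output letters match the input read backwards: quiet reversed is teiuq. It's just the letters in reverse order.
Undoing it on nit: then reverse → tin.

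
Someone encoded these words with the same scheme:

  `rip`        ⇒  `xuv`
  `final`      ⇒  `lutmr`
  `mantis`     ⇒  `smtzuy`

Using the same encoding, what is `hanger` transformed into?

The shift depends on letter class: consonant r→x is +6, but vowel i→u is +12. Vowels shift forward by 12 and consonants shift forward by 6.
For hanger: h(cons)+6=n, a(vowel)+12=m, n(cons)+6=t, g(cons)+6=m, e(vowel)+12=q, r(cons)+6=x.

nmtmqx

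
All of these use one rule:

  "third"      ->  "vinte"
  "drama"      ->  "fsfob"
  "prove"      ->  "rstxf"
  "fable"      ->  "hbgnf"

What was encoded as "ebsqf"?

Shifts by position in third: pos 0: t→v (+2), pos 1: h→i (+1), pos 2: i→n (+5), pos 3: r→t (+2), pos 4: d→e (+1) — repeating every 3. The shifts repeat in a cycle of length 3: positions 0,1,… shift by +2, +1, +5, then the pattern repeats.
Decoding ebsqf: e−2=c, b−1=a, s−5=n, q−2=o, f−1=e.

canoe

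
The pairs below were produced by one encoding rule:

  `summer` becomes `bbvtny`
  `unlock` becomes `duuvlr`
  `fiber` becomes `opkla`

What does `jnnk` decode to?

aged

Shifts by position in summer: pos 0: s→b (+9), pos 1: u→b (+7), pos 2: m→v (+9), pos 3: m→t (+7) — repeating every 2. The shifts repeat in a cycle of length 2: positions 0,1,… shift by +9, +7, then the pattern repeats.
Reversing it on jnnk: j−9=a, n−7=g, n−9=e, k−7=d.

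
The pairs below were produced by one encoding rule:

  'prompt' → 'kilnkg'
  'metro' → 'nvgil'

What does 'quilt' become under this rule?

jfrog

Each letter is replaced by its mirror in the alphabet: a↔z, b↔y, c↔x, and so on (the Atbash cipher).
For quilt: q↔j, u↔f, i↔r, l↔o, t↔g.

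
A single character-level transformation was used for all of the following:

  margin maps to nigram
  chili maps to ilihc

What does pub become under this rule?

The word is simply reversed.
Applying it to pub: reverse → bup.

bup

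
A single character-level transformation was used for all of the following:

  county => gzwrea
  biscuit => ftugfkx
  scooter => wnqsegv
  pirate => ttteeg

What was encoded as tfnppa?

pulley

Shifts by position in county: pos 0: c→g (+4), pos 1: o→z (+11), pos 2: u→w (+2), pos 3: n→r (+4), pos 4: t→e (+11), pos 5: y→a (+2) — repeating every 3. The shifts repeat in a cycle of length 3: positions 0,1,… shift by +4, +11, +2, then the pattern repeats.
Decoding tfnppa: t−4=p, f−11=u, n−2=l, p−4=l, p−11=e, a−2=y.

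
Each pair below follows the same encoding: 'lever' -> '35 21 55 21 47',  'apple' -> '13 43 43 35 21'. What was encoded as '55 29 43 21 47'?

l(#12)→35 and e(#5)→21: differences scale by 2, so n = 2·pos + 11. Each letter becomes 2×(its alphabet position, a=1..z=26) + 11.
Undoing it on 55 29 43 21 47: 55→(55−11)÷2=22=v, 29→(29−11)÷2=9=i, 43→(43−11)÷2=16=p, 21→(21−11)÷2=5=e, 47→(47−11)÷2=18=r.

viper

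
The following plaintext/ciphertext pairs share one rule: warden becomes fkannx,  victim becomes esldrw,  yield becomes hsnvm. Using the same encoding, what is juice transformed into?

Shifts by position in warden: pos 0: w→f (+9), pos 1: a→k (+10), pos 2: r→a (+9), pos 3: d→n (+10) — repeating every 2. It's a Vigenère-style cipher with numeric key [9,10]: position i shifts by key[i mod 2].
For juice: j+9=s, u+10=e, i+9=r, c+10=m, e+9=n.

sermn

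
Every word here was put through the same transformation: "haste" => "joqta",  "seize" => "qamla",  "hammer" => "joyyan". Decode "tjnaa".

h(7)→j(9) and a(0)→o(14) fit y≡3x+14 (mod 26); the inverse of 3 mod 26 is 9. Each letter's alphabet position (a=0..z=25) is mapped through 3·x+14 mod 26 — an affine cipher.
Reversing it on tjnaa: t(19)→9·(19−14)≡19=t; j(9)→9·(9−14)≡7=h; n(13)→9·(13−14)≡17=r; a(0)→9·(0−14)≡4=e; a(0)→9·(0−14)≡4=e (all mod 26).

three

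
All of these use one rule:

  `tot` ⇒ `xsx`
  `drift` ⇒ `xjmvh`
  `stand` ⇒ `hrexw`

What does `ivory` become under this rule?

cvszm

The output letters match the input read backwards, each shifted +4: tot reversed is tot. The word is reversed, then every letter is shifted forward by 4.
On ivory: reverse → yrovi; then shift: y+4=c, r+4=v, o+4=s, v+4=z, i+4=m.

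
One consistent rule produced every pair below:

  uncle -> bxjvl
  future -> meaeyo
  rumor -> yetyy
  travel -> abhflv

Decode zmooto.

scheme

Shifts by position in uncle: pos 0: u→b (+7), pos 1: n→x (+10), pos 2: c→j (+7), pos 3: l→v (+10) — repeating every 2. A repeating key of period 2 is used — shifts +7, +10 over and over.
Reversing it on zmooto: z−7=s, m−10=c, o−7=h, o−10=e, t−7=m, o−10=e.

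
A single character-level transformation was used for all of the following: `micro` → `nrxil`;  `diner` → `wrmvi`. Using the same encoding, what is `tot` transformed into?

glg

This is the alphabet-reversal cipher (Atbash): a becomes z, b becomes y, etc.
On tot: t↔g, o↔l, t↔g.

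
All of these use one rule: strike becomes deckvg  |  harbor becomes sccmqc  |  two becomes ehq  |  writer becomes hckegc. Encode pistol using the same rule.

The shift depends on letter class: consonant s→d is +11, but vowel i→k is +2. Two shifts are in play — +2 for a/e/i/o/u, +11 for every other letter.
For pistol: p(cons)+11=a, i(vowel)+2=k, s(cons)+11=d, t(cons)+11=e, o(vowel)+2=q, l(cons)+11=w.

akdeqw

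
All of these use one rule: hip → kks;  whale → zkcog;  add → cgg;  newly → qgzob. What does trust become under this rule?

The shift depends on letter class: consonant h→k is +3, but vowel i→k is +2. The rule splits by letter class: vowels +2, consonants +3.
Applying it to trust: t(cons)+3=w, r(cons)+3=u, u(vowel)+2=w, s(cons)+3=v, t(cons)+3=w.

wuwvw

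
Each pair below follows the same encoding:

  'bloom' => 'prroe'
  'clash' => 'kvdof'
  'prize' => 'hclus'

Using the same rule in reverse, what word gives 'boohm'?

The output letters match the input read backwards, each shifted +3: bloom reversed is moolb. The word is reversed, then every letter is shifted forward by 3.
Decoding boohm: shift back: b−3=y, o−3=l, o−3=l, h−3=e, m−3=j → yllej; then reverse → jelly.

jelly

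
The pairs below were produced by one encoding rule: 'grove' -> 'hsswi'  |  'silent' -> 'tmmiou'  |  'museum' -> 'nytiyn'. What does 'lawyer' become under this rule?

The shift depends on letter class: consonant g→h is +1, but vowel o→s is +4. The rule splits by letter class: vowels +4, consonants +1.
Applying it to lawyer: l(cons)+1=m, a(vowel)+4=e, w(cons)+1=x, y(cons)+1=z, e(vowel)+4=i, r(cons)+1=s.

mexzis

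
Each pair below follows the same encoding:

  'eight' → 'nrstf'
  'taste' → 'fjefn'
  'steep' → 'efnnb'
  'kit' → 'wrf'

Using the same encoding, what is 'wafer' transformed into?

Two shifts are in play — +9 for a/e/i/o/u, +12 for every other letter.
Applying it to wafer: w(cons)+12=i, a(vowel)+9=j, f(cons)+12=r, e(vowel)+9=n, r(cons)+12=d.

ijrnd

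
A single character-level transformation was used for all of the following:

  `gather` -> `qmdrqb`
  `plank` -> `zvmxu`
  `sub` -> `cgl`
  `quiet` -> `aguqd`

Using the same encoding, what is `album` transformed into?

The rule splits by letter class: vowels +12, consonants +10.
On album: a(vowel)+12=m, l(cons)+10=v, b(cons)+10=l, u(vowel)+12=g, m(cons)+10=w.

mvlgw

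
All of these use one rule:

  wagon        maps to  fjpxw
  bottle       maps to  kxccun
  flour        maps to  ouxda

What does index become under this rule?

Compare letters: w→f is +9, a→j is +9, g→p is +9 — a constant shift. This is a Caesar cipher with shift 9.
Applying it to index: i+9=r, n+9=w, d+9=m, e+9=n, x+9=g.

rwmng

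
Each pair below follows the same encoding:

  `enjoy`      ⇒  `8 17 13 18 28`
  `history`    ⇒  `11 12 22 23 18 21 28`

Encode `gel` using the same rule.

10 8 15

e is letter #5 and maps to 8: an offset of 3. The number is (letter's place in the alphabet, a=1) + 3.
For gel: g=7→10, e=5→8, l=12→15.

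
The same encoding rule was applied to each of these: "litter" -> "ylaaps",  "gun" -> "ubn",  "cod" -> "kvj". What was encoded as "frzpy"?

risky

The output letters match the input read backwards, each shifted +7: litter reversed is rettil. Read the word backwards and shift each letter +7.
Reversing it on frzpy: shift back: f−7=y, r−7=k, z−7=s, p−7=i, y−7=r → yksir; then reverse → risky.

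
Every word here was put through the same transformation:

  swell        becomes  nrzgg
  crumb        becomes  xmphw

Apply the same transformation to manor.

hvijm

This is a Caesar cipher with shift 21.
On manor: m+21=h, a+21=v, n+21=i, o+21=j, r+21=m.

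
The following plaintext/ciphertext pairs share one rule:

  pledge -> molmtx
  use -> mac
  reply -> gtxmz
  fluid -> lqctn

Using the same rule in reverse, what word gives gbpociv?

The output letters match the input read backwards, each shifted +8: pledge reversed is egdelp. Read the word backwards and shift each letter +8.
Decoding gbpociv: shift back: g−8=y, b−8=t, p−8=h, o−8=g, c−8=u, i−8=a, v−8=n → ythguan; then reverse → naughty.

naughty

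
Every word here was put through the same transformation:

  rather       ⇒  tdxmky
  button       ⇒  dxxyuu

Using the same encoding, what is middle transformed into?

olhirl

Letter i (0-indexed) is shifted by i+2, so successive shifts are 2, 3, 4, ….
For middle: m+2=o, i+3=l, d+4=h, d+5=i, l+6=r, e+7=l.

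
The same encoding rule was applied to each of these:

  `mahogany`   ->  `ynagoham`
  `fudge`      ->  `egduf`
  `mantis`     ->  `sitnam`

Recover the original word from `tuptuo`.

The output letters match the input read backwards: mahogany reversed is ynagoham. It's just the letters in reverse order.
Reversing it on tuptuo: then reverse → output.

output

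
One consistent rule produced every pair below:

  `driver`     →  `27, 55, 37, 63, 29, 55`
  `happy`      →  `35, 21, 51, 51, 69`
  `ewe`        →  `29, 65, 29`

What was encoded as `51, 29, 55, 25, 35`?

The formula is n = 2×(alphabet index, a=1) + 19.
Decoding 51, 29, 55, 25, 35: 51→(51−19)÷2=16=p, 29→(29−19)÷2=5=e, 55→(55−19)÷2=18=r, 25→(25−19)÷2=3=c, 35→(35−19)÷2=8=h.

perch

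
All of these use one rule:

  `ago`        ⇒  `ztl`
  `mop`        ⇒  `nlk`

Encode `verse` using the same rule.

evihv

Each pair mirrors across the alphabet (a↔z, g↔t, o↔l): positions sum to 25. Each letter is replaced by its mirror in the alphabet: a↔z, b↔y, c↔x, and so on (the Atbash cipher).
For verse: v↔e, e↔v, r↔i, s↔h, e↔v.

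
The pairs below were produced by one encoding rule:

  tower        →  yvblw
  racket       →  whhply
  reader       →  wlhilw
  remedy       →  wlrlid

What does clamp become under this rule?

hqhru

The shift depends on letter class: consonant t→y is +5, but vowel o→v is +7. The rule splits by letter class: vowels +7, consonants +5.
Applying it to clamp: c(cons)+5=h, l(cons)+5=q, a(vowel)+7=h, m(cons)+5=r, p(cons)+5=u.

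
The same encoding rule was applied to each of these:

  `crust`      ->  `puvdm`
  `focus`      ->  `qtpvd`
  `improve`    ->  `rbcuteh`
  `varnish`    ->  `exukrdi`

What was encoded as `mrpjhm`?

ticket

c(2)→p(15) and r(17)→u(20) fit y≡9x+23 (mod 26); the inverse of 9 mod 26 is 3. Treating letters as 0–25, the rule is x ↦ 9x + 23 (mod 26).
Reversing it on mrpjhm: m(12)→3·(12−23)≡19=t; r(17)→3·(17−23)≡8=i; p(15)→3·(15−23)≡2=c; j(9)→3·(9−23)≡10=k; h(7)→3·(7−23)≡4=e; m(12)→3·(12−23)≡19=t (all mod 26).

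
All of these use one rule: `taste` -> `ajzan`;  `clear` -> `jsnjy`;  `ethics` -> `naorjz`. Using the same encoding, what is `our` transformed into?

The shift depends on letter class: consonant t→a is +7, but vowel a→j is +9. Vowels shift forward by 9 and consonants shift forward by 7.
Applying it to our: o(vowel)+9=x, u(vowel)+9=d, r(cons)+7=y.

xdy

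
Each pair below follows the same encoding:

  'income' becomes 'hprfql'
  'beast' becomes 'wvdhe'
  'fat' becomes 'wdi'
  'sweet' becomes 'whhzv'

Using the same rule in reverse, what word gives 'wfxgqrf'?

conduct

The output letters match the input read backwards, each shifted +3: income reversed is emocni. The word is reversed, then every letter is shifted forward by 3.
Undoing it on wfxgqrf: shift back: w−3=t, f−3=c, x−3=u, g−3=d, q−3=n, r−3=o, f−3=c → tcudnoc; then reverse → conduct.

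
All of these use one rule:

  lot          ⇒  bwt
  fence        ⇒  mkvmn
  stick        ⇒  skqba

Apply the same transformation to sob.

jwa

The output letters match the input read backwards, each shifted +8: lot reversed is tol. The word is reversed, then every letter is shifted forward by 8.
On sob: reverse → bos; then shift: b+8=j, o+8=w, s+8=a.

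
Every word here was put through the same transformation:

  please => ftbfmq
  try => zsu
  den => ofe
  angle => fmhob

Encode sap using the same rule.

qbt

The output letters match the input read backwards, each shifted +1: please reversed is esaelp. Read the word backwards and shift each letter +1.
For sap: reverse → pas; then shift: p+1=q, a+1=b, s+1=t.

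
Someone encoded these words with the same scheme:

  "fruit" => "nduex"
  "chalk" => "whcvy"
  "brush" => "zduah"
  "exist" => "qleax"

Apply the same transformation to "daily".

f(5)→n(13) and r(17)→d(3) fit y≡23x+2 (mod 26); the inverse of 23 mod 26 is 17. This is an affine cipher: with a=0,…,z=25, each position x becomes (23x+2) mod 26.
On daily: d(3)→23·3+2≡19=t; a(0)→23·0+2≡2=c; i(8)→23·8+2≡4=e; l(11)→23·11+2≡21=v; y(24)→23·24+2≡8=i (all mod 26).

tcevi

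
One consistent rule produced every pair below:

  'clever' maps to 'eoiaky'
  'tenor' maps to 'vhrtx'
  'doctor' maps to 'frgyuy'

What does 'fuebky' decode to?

drawer

Each letter shifts forward by (position + 2), i.e. 2, 3, 4, … — the shift grows by one for each successive letter.
Undoing it on fuebky: f−2=d, u−3=r, e−4=a, b−5=w, k−6=e, y−7=r.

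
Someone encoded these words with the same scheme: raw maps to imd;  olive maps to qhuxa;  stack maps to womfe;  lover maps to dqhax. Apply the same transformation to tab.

The output letters match the input read backwards, each shifted +12: raw reversed is war. The word is reversed, then every letter is shifted forward by 12.
On tab: reverse → bat; then shift: b+12=n, a+12=m, t+12=f.

nmf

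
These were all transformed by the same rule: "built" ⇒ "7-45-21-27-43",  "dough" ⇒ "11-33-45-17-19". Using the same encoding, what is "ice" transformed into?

21-9-13

b(#2)→7 and u(#21)→45: differences scale by 2, so n = 2·pos + 3. With a=1..z=26, the number is 2·pos + 3.
For ice: i=9→21, c=3→9, e=5→13.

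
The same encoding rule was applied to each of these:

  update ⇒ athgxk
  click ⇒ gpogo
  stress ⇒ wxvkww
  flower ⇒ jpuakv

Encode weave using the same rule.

The shift depends on letter class: consonant p→t is +4, but vowel u→a is +6. Two shifts are in play — +6 for a/e/i/o/u, +4 for every other letter.
On weave: w(cons)+4=a, e(vowel)+6=k, a(vowel)+6=g, v(cons)+4=z, e(vowel)+6=k.

akgzk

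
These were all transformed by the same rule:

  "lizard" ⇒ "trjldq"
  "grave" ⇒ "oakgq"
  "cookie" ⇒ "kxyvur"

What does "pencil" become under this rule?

Each letter shifts forward by (position + 8), i.e. 8, 9, 10, … — the shift grows by one for each successive letter.
For pencil: p+8=x, e+9=n, n+10=x, c+11=n, i+12=u, l+13=y.

xnxnuy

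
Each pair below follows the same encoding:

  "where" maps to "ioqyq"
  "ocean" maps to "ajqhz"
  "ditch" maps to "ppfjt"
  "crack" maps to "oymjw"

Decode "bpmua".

piano

Shifts by position in where: pos 0: w→i (+12), pos 1: h→o (+7), pos 2: e→q (+12), pos 3: r→y (+7) — repeating every 2. It's a Vigenère-style cipher with numeric key [12,7]: position i shifts by key[i mod 2].
Undoing it on bpmua: b−12=p, p−7=i, m−12=a, u−7=n, a−12=o.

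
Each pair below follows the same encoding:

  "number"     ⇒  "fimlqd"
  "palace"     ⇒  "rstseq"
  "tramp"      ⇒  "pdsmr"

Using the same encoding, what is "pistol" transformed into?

rowpyt

n(13)→f(5) and u(20)→i(8) fit y≡19x+18 (mod 26); the inverse of 19 mod 26 is 11. Treating letters as 0–25, the rule is x ↦ 19x + 18 (mod 26).
Applying it to pistol: p(15)→19·15+18≡17=r; i(8)→19·8+18≡14=o; s(18)→19·18+18≡22=w; t(19)→19·19+18≡15=p; o(14)→19·14+18≡24=y; l(11)→19·11+18≡19=t (all mod 26).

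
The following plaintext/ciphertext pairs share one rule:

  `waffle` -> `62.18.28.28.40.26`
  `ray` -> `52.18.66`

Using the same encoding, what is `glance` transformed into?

30.40.18.44.22.26

w(#23)→62 and a(#1)→18: differences scale by 2, so n = 2·pos + 16. Each letter becomes 2×(its alphabet position, a=1..z=26) + 16.
Applying it to glance: g=7→30, l=12→40, a=1→18, n=14→44, c=3→22, e=5→26.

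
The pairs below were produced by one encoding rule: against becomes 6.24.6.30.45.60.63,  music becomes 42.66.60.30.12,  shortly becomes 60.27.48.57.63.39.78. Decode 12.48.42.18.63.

a(#1)→6 and g(#7)→24: differences scale by 3, so n = 3·pos + 3. Each letter becomes 3×(its alphabet position, a=1..z=26) + 3.
Decoding 12.48.42.18.63: 12→(12−3)÷3=3=c, 48→(48−3)÷3=15=o, 42→(42−3)÷3=13=m, 18→(18−3)÷3=5=e, 63→(63−3)÷3=20=t.

comet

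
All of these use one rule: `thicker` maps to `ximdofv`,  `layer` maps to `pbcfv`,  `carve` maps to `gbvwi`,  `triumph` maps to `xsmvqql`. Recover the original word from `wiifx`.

A repeating key of period 2 is used — shifts +4, +1 over and over.
Undoing it on wiifx: w−4=s, i−1=h, i−4=e, f−1=e, x−4=t.

sheet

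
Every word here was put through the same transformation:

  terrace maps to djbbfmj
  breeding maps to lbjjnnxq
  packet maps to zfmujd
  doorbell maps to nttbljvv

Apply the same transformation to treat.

dbjfd

Vowels shift forward by 5 and consonants shift forward by 10.
On treat: t(cons)+10=d, r(cons)+10=b, e(vowel)+5=j, a(vowel)+5=f, t(cons)+10=d.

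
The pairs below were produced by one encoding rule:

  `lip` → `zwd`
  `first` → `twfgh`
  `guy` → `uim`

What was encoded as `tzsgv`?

flesh

Compare letters: l→z is +14, i→w is +14, p→d is +14 — a constant shift. Every letter moves 14 places later in the alphabet, wrapping around z→a.
Reversing it on tzsgv: t−14=f, z−14=l, s−14=e, g−14=s, v−14=h.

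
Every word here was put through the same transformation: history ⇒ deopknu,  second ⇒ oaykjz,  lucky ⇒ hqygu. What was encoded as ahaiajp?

element

This is a Caesar cipher with shift 22.
Undoing it on ahaiajp: a−22=e, h−22=l, a−22=e, i−22=m, a−22=e, j−22=n, p−22=t.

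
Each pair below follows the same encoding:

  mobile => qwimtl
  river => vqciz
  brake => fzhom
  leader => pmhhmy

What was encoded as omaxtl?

kettle

Shifts by position in mobile: pos 0: m→q (+4), pos 1: o→w (+8), pos 2: b→i (+7), pos 3: i→m (+4), pos 4: l→t (+8), pos 5: e→l (+7) — repeating every 3. The shifts repeat in a cycle of length 3: positions 0,1,… shift by +4, +8, +7, then the pattern repeats.
Reversing it on omaxtl: o−4=k, m−8=e, a−7=t, x−4=t, t−8=l, l−7=e.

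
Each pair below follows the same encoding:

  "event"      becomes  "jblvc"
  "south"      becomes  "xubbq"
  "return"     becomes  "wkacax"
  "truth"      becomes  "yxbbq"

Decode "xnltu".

shell

In event: e→j is +5, v→b is +6, e→l is +7, n→v is +8 — the shift increases by 1 each position. Each letter shifts forward by (position + 5), i.e. 5, 6, 7, … — the shift grows by one for each successive letter.
Reversing it on xnltu: x−5=s, n−6=h, l−7=e, t−8=l, u−9=l.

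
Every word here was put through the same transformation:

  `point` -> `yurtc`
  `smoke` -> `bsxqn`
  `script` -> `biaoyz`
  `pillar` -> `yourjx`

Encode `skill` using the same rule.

The shifts repeat in a cycle of length 2: positions 0,1,… shift by +9, +6, then the pattern repeats.
Applying it to skill: s+9=b, k+6=q, i+9=r, l+6=r, l+9=u.

bqrru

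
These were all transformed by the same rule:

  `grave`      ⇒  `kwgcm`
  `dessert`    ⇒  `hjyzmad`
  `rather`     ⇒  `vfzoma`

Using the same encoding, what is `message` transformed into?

In grave: g→k is +4, r→w is +5, a→g is +6, v→c is +7 — the shift increases by 1 each position. The shift increases by 1 at each position, starting from +4: 4, 5, 6, ….
On message: m+4=q, e+5=j, s+6=y, s+7=z, a+8=i, g+9=p, e+10=o.

qjyzipo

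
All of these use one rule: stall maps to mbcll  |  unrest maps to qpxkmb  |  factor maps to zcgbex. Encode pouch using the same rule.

s(18)→m(12) and t(19)→b(1) fit y≡15x+2 (mod 26); the inverse of 15 mod 26 is 7. Treating letters as 0–25, the rule is x ↦ 15x + 2 (mod 26).
On pouch: p(15)→15·15+2≡19=t; o(14)→15·14+2≡4=e; u(20)→15·20+2≡16=q; c(2)→15·2+2≡6=g; h(7)→15·7+2≡3=d (all mod 26).

teqgd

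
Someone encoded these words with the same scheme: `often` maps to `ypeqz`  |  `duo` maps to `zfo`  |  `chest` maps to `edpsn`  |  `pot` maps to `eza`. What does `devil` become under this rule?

wtgpo

The output letters match the input read backwards, each shifted +11: often reversed is netfo. Two steps: reverse the string, then apply a Caesar shift of +11.
For devil: reverse → lived; then shift: l+11=w, i+11=t, v+11=g, e+11=p, d+11=o.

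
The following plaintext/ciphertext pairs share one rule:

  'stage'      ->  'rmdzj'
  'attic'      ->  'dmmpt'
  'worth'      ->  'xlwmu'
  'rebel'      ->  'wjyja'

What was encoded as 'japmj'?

s(18)→r(17) and t(19)→m(12) fit y≡21x+3 (mod 26); the inverse of 21 mod 26 is 5. This is an affine cipher: with a=0,…,z=25, each position x becomes (21x+3) mod 26.
Undoing it on japmj: j(9)→5·(9−3)≡4=e; a(0)→5·(0−3)≡11=l; p(15)→5·(15−3)≡8=i; m(12)→5·(12−3)≡19=t; j(9)→5·(9−3)≡4=e (all mod 26).

elite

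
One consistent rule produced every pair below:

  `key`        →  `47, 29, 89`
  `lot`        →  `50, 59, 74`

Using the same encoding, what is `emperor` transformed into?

29, 53, 62, 29, 68, 59, 68

k(#11)→47 and e(#5)→29: differences scale by 3, so n = 3·pos + 14. The formula is n = 3×(alphabet index, a=1) + 14.
For emperor: e=5→29, m=13→53, p=16→62, e=5→29, r=18→68, o=15→59, r=18→68.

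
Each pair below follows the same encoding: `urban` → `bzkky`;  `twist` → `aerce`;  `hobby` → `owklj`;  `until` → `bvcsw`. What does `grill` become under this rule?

nzrvw

Letter i (0-indexed) is shifted by i+7, so successive shifts are 7, 8, 9, ….
Applying it to grill: g+7=n, r+8=z, i+9=r, l+10=v, l+11=w.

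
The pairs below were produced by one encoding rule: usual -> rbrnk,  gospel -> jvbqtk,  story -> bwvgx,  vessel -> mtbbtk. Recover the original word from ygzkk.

Treating letters as 0–25, the rule is x ↦ 21x + 13 (mod 26).
Decoding ygzkk: y(24)→5·(24−13)≡3=d; g(6)→5·(6−13)≡17=r; z(25)→5·(25−13)≡8=i; k(10)→5·(10−13)≡11=l; k(10)→5·(10−13)≡11=l (all mod 26).

drill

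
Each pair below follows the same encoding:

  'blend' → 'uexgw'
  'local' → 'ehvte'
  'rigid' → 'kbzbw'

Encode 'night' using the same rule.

gbzam

Compare letters: b→u is +19, l→e is +19, e→x is +19 — a constant shift. It's a constant shift of +19 (ROT19).
On night: n+19=g, i+19=b, g+19=z, h+19=a, t+19=m.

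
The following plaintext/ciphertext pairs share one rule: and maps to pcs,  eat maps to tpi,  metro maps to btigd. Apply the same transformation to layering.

apntgxcv

Each letter is shifted forward by 15 in the alphabet (a Caesar shift of +15).
On layering: l+15=a, a+15=p, y+15=n, e+15=t, r+15=g, i+15=x, n+15=c, g+15=v.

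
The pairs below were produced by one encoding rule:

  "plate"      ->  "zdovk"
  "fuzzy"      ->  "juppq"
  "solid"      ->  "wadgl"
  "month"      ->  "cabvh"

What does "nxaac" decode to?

Treating letters as 0–25, the rule is x ↦ 25x + 14 (mod 26).
Undoing it on nxaac: n(13)→25·(13−14)≡1=b; x(23)→25·(23−14)≡17=r; a(0)→25·(0−14)≡14=o; a(0)→25·(0−14)≡14=o; c(2)→25·(2−14)≡12=m (all mod 26).

broom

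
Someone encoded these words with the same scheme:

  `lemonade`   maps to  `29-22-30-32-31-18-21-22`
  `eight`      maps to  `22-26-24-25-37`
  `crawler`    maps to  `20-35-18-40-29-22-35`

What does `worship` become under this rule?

40-32-35-36-25-26-33

Letters become their 1-based position plus 17 (so a→18, b→19, …).
On worship: w=23→40, o=15→32, r=18→35, s=19→36, h=8→25, i=9→26, p=16→33.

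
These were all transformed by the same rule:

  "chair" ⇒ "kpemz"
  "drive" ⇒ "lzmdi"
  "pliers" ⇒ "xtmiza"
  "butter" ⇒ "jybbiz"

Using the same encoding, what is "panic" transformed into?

xevmk

The shift depends on letter class: consonant c→k is +8, but vowel a→e is +4. The rule splits by letter class: vowels +4, consonants +8.
On panic: p(cons)+8=x, a(vowel)+4=e, n(cons)+8=v, i(vowel)+4=m, c(cons)+8=k.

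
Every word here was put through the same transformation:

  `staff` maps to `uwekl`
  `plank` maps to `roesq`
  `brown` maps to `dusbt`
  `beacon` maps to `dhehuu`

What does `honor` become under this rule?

jrrtx

The shift increases by 1 at each position, starting from +2: 2, 3, 4, ….
Applying it to honor: h+2=j, o+3=r, n+4=r, o+5=t, r+6=x.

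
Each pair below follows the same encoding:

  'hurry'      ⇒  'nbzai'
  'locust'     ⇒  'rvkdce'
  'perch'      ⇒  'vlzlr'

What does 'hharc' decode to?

Letter i (0-indexed) is shifted by i+6, so successive shifts are 6, 7, 8, ….
Undoing it on hharc: h−6=b, h−7=a, a−8=s, r−9=i, c−10=s.

basis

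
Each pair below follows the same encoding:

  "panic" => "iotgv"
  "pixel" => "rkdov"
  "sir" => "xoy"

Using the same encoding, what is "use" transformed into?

The output letters match the input read backwards, each shifted +6: panic reversed is cinap. Two steps: reverse the string, then apply a Caesar shift of +6.
For use: reverse → esu; then shift: e+6=k, s+6=y, u+6=a.

kya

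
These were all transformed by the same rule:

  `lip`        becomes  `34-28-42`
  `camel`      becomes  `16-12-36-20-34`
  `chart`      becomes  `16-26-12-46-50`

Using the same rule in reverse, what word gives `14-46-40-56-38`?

brown

l(#12)→34 and i(#9)→28: differences scale by 2, so n = 2·pos + 10. Each letter becomes 2×(its alphabet position, a=1..z=26) + 10.
Undoing it on 14-46-40-56-38: 14→(14−10)÷2=2=b, 46→(46−10)÷2=18=r, 40→(40−10)÷2=15=o, 56→(56−10)÷2=23=w, 38→(38−10)÷2=14=n.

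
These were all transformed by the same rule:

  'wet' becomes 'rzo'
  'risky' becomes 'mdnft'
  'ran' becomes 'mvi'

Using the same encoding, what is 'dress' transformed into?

Compare letters: w→r is +21, e→z is +21, t→o is +21 — a constant shift. It's a constant shift of +21 (ROT21).
For dress: d+21=y, r+21=m, e+21=z, s+21=n, s+21=n.

ymznn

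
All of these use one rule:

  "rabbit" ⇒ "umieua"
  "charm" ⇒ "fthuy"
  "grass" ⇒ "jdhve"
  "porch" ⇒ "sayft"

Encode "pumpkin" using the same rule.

Shifts by position in rabbit: pos 0: r→u (+3), pos 1: a→m (+12), pos 2: b→i (+7), pos 3: b→e (+3), pos 4: i→u (+12), pos 5: t→a (+7) — repeating every 3. The shifts repeat in a cycle of length 3: positions 0,1,… shift by +3, +12, +7, then the pattern repeats.
On pumpkin: p+3=s, u+12=g, m+7=t, p+3=s, k+12=w, i+7=p, n+3=q.

sgtswpq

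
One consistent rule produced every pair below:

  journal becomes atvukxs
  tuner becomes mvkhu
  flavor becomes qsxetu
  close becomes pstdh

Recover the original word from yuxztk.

dragon

j(9)→a(0) and o(14)→t(19) fit y≡9x+23 (mod 26); the inverse of 9 mod 26 is 3. This is an affine cipher: with a=0,…,z=25, each position x becomes (9x+23) mod 26.
Reversing it on yuxztk: y(24)→3·(24−23)≡3=d; u(20)→3·(20−23)≡17=r; x(23)→3·(23−23)≡0=a; z(25)→3·(25−23)≡6=g; t(19)→3·(19−23)≡14=o; k(10)→3·(10−23)≡13=n (all mod 26).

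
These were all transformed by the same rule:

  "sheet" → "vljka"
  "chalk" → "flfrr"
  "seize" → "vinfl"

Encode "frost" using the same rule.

In sheet: s→v is +3, h→l is +4, e→j is +5, e→k is +6 — the shift increases by 1 each position. The shift increases by 1 at each position, starting from +3: 3, 4, 5, ….
On frost: f+3=i, r+4=v, o+5=t, s+6=y, t+7=a.

ivtya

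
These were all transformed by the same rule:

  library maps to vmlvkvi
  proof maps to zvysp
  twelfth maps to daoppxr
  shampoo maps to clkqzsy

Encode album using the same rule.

Shifts by position in library: pos 0: l→v (+10), pos 1: i→m (+4), pos 2: b→l (+10), pos 3: r→v (+4) — repeating every 2. The shifts repeat in a cycle of length 2: positions 0,1,… shift by +10, +4, then the pattern repeats.
For album: a+10=k, l+4=p, b+10=l, u+4=y, m+10=w.

kplyw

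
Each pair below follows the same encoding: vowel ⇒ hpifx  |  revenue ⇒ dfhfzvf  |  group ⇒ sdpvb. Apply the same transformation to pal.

The shift depends on letter class: consonant v→h is +12, but vowel o→p is +1. Two shifts are in play — +1 for a/e/i/o/u, +12 for every other letter.
Applying it to pal: p(cons)+12=b, a(vowel)+1=b, l(cons)+12=x.

bbx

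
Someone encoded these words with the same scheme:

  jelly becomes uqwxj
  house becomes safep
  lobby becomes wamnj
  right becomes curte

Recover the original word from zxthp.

olive

Shifts by position in jelly: pos 0: j→u (+11), pos 1: e→q (+12), pos 2: l→w (+11), pos 3: l→x (+12) — repeating every 2. A repeating key of period 2 is used — shifts +11, +12 over and over.
Decoding zxthp: z−11=o, x−12=l, t−11=i, h−12=v, p−11=e.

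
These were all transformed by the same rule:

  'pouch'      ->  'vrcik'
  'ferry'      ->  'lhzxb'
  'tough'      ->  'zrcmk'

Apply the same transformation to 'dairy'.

A repeating key of period 3 is used — shifts +6, +3, +8 over and over.
Applying it to dairy: d+6=j, a+3=d, i+8=q, r+6=x, y+3=b.

jdqxb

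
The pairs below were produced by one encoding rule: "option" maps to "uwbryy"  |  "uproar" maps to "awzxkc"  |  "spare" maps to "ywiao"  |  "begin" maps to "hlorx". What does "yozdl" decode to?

In option: o→u is +6, p→w is +7, t→b is +8, i→r is +9 — the shift increases by 1 each position. Each letter shifts forward by (position + 6), i.e. 6, 7, 8, … — the shift grows by one for each successive letter.
Undoing it on yozdl: y−6=s, o−7=h, z−8=r, d−9=u, l−10=b.

shrub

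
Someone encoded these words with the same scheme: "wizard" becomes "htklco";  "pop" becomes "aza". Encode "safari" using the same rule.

Every letter moves 11 places later in the alphabet, wrapping around z→a.
Applying it to safari: s+11=d, a+11=l, f+11=q, a+11=l, r+11=c, i+11=t.

dlqlct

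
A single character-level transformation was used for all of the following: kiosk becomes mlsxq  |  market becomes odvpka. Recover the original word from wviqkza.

In kiosk: k→m is +2, i→l is +3, o→s is +4, s→x is +5 — the shift increases by 1 each position. The shift increases by 1 at each position, starting from +2: 2, 3, 4, ….
Reversing it on wviqkza: w−2=u, v−3=s, i−4=e, q−5=l, k−6=e, z−7=s, a−8=s.

useless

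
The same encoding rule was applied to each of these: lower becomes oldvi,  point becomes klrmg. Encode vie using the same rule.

erv

Each pair mirrors across the alphabet (l↔o, o↔l, w↔d): positions sum to 25. Each letter is replaced by its mirror in the alphabet: a↔z, b↔y, c↔x, and so on (the Atbash cipher).
For vie: v↔e, i↔r, e↔v.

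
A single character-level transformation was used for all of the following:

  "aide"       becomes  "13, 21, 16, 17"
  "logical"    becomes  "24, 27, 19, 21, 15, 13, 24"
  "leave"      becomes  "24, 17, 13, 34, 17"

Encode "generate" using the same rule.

a is letter #1 and maps to 13: an offset of 12. Each letter is replaced by its alphabet position (a=1..z=26) + 12.
For generate: g=7→19, e=5→17, n=14→26, e=5→17, r=18→30, a=1→13, t=20→32, e=5→17.

19, 17, 26, 17, 30, 13, 32, 17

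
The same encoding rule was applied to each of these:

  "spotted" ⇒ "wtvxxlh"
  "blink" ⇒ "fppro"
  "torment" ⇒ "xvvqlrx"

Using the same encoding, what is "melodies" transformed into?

qlpvhplw

The shift depends on letter class: consonant s→w is +4, but vowel o→v is +7. Vowels shift forward by 7 and consonants shift forward by 4.
On melodies: m(cons)+4=q, e(vowel)+7=l, l(cons)+4=p, o(vowel)+7=v, d(cons)+4=h, i(vowel)+7=p, e(vowel)+7=l, s(cons)+4=w.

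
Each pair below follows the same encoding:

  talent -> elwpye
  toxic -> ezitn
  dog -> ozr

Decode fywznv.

unlock

It's a constant shift of +11 (ROT11).
Undoing it on fywznv: f−11=u, y−11=n, w−11=l, z−11=o, n−11=c, v−11=k.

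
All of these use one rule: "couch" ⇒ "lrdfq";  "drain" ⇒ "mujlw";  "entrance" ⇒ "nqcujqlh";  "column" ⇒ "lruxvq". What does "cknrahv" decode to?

theorem

Shifts by position in couch: pos 0: c→l (+9), pos 1: o→r (+3), pos 2: u→d (+9), pos 3: c→f (+3) — repeating every 2. It's a Vigenère-style cipher with numeric key [9,3]: position i shifts by key[i mod 2].
Undoing it on cknrahv: c−9=t, k−3=h, n−9=e, r−3=o, a−9=r, h−3=e, v−9=m.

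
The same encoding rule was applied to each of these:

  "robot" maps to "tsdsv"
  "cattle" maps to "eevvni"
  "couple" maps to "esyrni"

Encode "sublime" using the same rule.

uydnmoi

The rule splits by letter class: vowels +4, consonants +2.
On sublime: s(cons)+2=u, u(vowel)+4=y, b(cons)+2=d, l(cons)+2=n, i(vowel)+4=m, m(cons)+2=o, e(vowel)+4=i.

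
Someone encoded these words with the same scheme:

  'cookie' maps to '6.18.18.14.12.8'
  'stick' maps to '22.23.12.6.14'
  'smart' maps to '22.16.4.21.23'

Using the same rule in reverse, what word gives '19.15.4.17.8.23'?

c is letter #3 and maps to 6: an offset of 3. Each letter is replaced by its alphabet position (a=1..z=26) + 3.
Undoing it on 19.15.4.17.8.23: 19→(19−3)÷1=16=p, 15→(15−3)÷1=12=l, 4→(4−3)÷1=1=a, 17→(17−3)÷1=14=n, 8→(8−3)÷1=5=e, 23→(23−3)÷1=20=t.

planet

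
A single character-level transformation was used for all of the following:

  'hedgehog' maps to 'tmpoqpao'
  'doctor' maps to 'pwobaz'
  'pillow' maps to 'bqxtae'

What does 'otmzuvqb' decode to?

clarinet

Shifts by position in hedgehog: pos 0: h→t (+12), pos 1: e→m (+8), pos 2: d→p (+12), pos 3: g→o (+8) — repeating every 2. A repeating key of period 2 is used — shifts +12, +8 over and over.
Reversing it on otmzuvqb: o−12=c, t−8=l, m−12=a, z−8=r, u−12=i, v−8=n, q−12=e, b−8=t.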